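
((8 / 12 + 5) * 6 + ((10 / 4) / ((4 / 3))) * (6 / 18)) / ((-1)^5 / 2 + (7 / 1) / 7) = 277 / 4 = 69.25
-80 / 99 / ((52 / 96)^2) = -5120 / 1859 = -2.75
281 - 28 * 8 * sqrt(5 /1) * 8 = 281 - 1792 * sqrt(5) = -3726.03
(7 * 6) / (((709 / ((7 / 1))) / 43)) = 12642 / 709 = 17.83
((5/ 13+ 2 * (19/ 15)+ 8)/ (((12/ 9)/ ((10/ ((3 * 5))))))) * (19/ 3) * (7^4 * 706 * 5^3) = 857109160075/ 117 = 7325719316.88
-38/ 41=-0.93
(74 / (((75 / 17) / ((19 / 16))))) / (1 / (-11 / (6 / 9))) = -131461 / 400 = -328.65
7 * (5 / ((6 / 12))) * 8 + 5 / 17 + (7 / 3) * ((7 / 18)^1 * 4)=258841 / 459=563.92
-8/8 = -1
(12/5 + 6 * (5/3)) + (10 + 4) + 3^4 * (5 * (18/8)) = 18753/20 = 937.65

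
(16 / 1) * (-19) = -304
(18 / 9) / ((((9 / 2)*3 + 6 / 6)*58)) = 2 / 841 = 0.00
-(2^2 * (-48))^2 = -36864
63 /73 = 0.86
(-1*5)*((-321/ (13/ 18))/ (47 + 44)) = 28890/ 1183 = 24.42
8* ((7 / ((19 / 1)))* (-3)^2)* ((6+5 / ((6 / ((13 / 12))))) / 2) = 91.55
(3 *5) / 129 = 5 / 43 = 0.12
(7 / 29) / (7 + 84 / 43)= 43 / 1595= 0.03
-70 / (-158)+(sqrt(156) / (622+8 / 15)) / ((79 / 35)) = 75 * sqrt(39) / 52693+35 / 79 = 0.45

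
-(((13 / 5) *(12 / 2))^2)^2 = -37015056 / 625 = -59224.09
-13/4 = -3.25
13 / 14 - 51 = -701 / 14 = -50.07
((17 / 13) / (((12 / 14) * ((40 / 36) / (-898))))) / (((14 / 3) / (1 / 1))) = -264.22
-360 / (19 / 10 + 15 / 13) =-46800 / 397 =-117.88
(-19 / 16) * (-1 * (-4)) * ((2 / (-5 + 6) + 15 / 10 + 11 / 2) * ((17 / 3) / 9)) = -323 / 12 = -26.92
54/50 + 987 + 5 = 24827/25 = 993.08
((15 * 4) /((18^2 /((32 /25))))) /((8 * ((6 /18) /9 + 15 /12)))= 16 /695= 0.02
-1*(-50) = 50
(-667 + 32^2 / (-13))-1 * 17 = -9916 / 13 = -762.77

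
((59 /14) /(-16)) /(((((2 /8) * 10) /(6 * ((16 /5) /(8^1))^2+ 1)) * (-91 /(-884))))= -1003 /500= -2.01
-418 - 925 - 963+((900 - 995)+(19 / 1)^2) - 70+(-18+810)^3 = 496790978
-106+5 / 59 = -6249 / 59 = -105.92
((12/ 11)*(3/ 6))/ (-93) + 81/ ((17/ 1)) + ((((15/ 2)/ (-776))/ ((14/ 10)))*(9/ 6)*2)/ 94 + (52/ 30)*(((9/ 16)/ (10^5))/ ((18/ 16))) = 660258580630609/ 138749745750000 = 4.76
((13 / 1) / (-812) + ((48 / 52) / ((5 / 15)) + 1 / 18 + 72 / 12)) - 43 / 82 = 32269043 / 3895164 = 8.28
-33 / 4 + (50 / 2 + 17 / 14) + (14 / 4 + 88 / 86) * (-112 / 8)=-45.36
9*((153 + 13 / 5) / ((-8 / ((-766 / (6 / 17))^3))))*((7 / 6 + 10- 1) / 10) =6549716803408799 / 3600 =1819365778724.67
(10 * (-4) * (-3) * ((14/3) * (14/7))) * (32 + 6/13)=472640/13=36356.92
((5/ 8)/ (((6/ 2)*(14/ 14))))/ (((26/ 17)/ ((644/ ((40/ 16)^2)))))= 2737/ 195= 14.04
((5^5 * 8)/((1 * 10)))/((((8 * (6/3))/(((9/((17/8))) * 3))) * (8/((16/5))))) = 13500/17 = 794.12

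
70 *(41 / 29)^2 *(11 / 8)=192.39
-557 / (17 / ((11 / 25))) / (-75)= 6127 / 31875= 0.19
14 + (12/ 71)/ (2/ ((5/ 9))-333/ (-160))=301822/ 21513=14.03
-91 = -91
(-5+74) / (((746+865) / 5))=115 / 537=0.21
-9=-9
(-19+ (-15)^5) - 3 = -759397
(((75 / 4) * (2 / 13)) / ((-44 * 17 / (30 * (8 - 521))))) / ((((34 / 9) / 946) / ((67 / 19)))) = 787593375 / 15028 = 52408.40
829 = 829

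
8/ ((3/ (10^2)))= 800/ 3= 266.67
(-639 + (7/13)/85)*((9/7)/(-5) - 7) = 4637.27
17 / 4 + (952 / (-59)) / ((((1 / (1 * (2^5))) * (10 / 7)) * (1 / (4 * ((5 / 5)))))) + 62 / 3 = -5029747 / 3540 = -1420.83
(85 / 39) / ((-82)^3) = -85 / 21503352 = -0.00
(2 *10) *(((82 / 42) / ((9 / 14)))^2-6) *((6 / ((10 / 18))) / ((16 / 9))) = 1175 / 3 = 391.67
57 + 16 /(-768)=2735 /48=56.98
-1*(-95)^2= -9025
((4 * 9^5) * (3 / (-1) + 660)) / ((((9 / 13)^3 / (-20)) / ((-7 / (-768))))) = -1364040405 / 16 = -85252525.31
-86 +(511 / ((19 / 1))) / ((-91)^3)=-175905075 / 2045407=-86.00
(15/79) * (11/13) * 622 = 99.93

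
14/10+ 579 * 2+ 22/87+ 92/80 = 2019797/1740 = 1160.80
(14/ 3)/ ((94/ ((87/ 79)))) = 203/ 3713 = 0.05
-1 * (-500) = 500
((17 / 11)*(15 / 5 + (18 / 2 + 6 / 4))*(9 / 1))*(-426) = -879903 / 11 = -79991.18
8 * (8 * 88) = 5632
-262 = -262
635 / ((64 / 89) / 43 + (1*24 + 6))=2430145 / 114874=21.15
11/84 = 0.13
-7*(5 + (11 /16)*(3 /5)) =-3031 /80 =-37.89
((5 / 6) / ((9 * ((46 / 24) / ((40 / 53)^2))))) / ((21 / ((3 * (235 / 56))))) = 470000 / 28491687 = 0.02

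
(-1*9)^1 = -9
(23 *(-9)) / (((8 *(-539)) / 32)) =828 / 539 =1.54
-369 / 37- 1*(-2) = -295 / 37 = -7.97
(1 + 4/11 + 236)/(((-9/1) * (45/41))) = -107051/4455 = -24.03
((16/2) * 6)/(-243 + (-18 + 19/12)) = -576/3113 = -0.19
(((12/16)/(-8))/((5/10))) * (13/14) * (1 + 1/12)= -169/896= -0.19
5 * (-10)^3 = -5000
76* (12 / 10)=456 / 5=91.20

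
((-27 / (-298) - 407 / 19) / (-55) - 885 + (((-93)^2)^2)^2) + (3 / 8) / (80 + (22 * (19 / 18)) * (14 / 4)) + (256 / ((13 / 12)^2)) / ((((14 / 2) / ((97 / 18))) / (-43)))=11969001435818201823486803559 / 2138918962180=5595818096642295.59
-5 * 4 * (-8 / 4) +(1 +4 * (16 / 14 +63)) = 2083 / 7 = 297.57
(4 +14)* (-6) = -108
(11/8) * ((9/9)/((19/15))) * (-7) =-7.60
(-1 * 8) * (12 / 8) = -12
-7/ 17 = -0.41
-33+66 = 33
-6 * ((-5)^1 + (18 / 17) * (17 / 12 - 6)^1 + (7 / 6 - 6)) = 1498 / 17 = 88.12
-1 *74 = -74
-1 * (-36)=36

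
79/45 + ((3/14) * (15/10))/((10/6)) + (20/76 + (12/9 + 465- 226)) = 1161305/4788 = 242.54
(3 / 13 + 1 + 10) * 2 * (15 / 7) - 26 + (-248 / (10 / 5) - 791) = -81251 / 91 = -892.87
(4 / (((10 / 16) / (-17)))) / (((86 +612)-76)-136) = -272 / 1215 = -0.22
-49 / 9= -5.44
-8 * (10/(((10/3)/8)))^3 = -110592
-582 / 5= -116.40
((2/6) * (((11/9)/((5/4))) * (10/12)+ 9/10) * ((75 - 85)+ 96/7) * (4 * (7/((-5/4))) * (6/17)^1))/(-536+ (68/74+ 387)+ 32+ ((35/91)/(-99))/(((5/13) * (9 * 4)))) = 940697472/6505652225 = 0.14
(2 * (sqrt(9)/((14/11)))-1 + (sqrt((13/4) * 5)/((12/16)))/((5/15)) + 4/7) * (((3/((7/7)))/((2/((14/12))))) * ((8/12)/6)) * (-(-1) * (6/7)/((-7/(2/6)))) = -sqrt(65)/63-5/147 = -0.16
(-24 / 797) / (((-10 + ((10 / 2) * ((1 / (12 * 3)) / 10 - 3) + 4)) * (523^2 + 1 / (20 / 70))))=384 / 73201369595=0.00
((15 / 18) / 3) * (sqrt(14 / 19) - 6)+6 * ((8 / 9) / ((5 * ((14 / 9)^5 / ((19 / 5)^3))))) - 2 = 5 * sqrt(266) / 342+173920841 / 63026250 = 3.00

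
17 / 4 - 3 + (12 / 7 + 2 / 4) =97 / 28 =3.46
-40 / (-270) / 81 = 4 / 2187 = 0.00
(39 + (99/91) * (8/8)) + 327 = 33405/91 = 367.09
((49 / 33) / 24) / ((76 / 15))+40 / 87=274625 / 581856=0.47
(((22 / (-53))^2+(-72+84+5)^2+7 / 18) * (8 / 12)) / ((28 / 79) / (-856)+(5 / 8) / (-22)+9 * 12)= 21781517688304 / 12182793284349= 1.79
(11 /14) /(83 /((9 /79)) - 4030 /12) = 99 /49483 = 0.00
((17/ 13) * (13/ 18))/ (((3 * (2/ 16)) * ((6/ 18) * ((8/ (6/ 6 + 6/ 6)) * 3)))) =17/ 27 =0.63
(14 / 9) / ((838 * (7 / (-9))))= -1 / 419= -0.00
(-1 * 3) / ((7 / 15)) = -45 / 7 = -6.43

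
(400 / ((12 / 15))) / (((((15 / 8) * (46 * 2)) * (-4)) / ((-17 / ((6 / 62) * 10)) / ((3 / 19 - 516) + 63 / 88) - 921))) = 118982945930 / 178287237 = 667.37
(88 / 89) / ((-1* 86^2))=-22 / 164561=-0.00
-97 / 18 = -5.39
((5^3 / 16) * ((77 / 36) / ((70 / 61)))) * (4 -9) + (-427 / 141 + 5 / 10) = -4079021 / 54144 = -75.34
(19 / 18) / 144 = 0.01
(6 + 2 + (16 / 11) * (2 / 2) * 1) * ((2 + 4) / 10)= 312 / 55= 5.67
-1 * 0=0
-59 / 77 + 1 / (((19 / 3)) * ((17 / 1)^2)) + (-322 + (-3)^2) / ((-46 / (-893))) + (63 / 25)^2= -73793590004157 / 12155701250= -6070.70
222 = 222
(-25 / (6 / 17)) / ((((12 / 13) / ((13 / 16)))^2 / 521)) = -6324119425 / 221184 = -28592.12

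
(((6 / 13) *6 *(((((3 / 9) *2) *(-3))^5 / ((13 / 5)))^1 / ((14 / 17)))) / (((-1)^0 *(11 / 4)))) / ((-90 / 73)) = 158848 / 13013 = 12.21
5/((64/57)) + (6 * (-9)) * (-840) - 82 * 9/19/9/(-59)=3254632573/71744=45364.53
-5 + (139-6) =128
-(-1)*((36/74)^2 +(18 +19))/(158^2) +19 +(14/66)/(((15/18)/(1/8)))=17888117229/939832190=19.03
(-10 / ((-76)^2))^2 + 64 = 533794841 / 8340544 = 64.00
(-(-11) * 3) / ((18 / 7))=77 / 6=12.83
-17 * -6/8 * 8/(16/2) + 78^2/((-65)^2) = 1419/100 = 14.19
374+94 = 468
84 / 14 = 6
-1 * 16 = -16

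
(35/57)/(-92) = -35/5244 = -0.01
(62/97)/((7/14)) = 1.28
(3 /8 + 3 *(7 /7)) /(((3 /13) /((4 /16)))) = 3.66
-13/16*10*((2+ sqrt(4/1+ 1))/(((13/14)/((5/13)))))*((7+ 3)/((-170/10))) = 875/221+ 875*sqrt(5)/442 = 8.39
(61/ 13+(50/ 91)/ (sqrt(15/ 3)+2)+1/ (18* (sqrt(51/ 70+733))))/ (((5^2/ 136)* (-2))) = -22236/ 2275-136* sqrt(5)/ 91-34* sqrt(3595270)/ 11556225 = -13.12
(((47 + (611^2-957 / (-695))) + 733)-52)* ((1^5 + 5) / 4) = 389947518 / 695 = 561075.57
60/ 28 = 15/ 7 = 2.14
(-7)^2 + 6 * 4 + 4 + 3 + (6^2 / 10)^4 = 154976 / 625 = 247.96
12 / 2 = 6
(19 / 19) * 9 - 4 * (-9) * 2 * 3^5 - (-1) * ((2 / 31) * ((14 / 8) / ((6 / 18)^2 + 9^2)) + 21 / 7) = 792412143 / 45260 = 17508.00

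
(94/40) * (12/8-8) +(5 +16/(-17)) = -7627/680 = -11.22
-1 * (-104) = 104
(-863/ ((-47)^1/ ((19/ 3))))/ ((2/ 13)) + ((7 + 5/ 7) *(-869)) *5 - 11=-64695247/ 1974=-32773.68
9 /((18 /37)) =37 /2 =18.50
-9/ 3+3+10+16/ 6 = 38/ 3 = 12.67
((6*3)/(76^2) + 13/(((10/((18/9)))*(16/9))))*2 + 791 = 11464367/14440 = 793.93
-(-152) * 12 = 1824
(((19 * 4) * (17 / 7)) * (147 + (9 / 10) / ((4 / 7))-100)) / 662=627589 / 46340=13.54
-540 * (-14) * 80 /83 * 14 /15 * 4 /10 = 225792 /83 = 2720.39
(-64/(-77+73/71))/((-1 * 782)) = -1136/1054527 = -0.00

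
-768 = -768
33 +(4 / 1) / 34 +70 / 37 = 22021 / 629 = 35.01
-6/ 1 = -6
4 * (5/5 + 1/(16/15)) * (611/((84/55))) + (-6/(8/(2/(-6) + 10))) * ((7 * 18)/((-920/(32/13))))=1558651469/502320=3102.91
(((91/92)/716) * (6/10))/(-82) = -273/27007520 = -0.00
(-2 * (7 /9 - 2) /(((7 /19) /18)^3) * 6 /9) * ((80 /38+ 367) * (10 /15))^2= 3947164155264 /343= 11507767216.51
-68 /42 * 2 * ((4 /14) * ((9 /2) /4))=-1.04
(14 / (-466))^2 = 49 / 54289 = 0.00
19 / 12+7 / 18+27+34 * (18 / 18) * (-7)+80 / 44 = -82055 / 396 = -207.21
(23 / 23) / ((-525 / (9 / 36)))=-1 / 2100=-0.00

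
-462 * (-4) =1848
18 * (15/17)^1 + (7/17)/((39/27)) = 3573/221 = 16.17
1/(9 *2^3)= 1/72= 0.01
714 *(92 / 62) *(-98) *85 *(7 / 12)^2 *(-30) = 2792903225 / 31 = 90093652.42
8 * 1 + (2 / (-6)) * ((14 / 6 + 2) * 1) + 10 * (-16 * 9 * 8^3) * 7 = -46448581 / 9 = -5160953.44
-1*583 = -583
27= 27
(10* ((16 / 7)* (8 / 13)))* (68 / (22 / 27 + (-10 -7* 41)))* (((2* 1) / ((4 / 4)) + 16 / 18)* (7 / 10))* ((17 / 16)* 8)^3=-32072064 / 7997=-4010.51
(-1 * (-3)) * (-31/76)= -93/76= -1.22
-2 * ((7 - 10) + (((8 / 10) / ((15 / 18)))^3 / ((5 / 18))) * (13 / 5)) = -4125882 / 390625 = -10.56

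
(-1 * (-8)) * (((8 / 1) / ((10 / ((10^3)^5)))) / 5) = 1280000000000000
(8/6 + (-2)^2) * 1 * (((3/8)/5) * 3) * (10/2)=6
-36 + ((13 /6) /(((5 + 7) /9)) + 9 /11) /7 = -21961 /616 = -35.65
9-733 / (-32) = 1021 / 32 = 31.91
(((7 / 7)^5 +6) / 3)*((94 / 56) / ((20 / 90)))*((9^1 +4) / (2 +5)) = 1833 / 56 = 32.73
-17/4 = -4.25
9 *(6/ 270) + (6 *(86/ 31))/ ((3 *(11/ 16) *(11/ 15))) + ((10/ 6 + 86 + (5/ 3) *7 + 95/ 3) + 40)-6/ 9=10214258/ 56265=181.54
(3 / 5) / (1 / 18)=54 / 5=10.80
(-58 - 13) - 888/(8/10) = -1181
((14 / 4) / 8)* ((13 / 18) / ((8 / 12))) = 91 / 192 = 0.47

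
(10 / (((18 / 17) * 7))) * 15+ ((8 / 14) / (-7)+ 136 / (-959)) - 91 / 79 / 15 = 52867914 / 2651635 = 19.94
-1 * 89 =-89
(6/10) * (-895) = -537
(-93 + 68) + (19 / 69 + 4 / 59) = -24.66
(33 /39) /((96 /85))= 0.75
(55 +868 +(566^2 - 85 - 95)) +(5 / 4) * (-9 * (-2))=321121.50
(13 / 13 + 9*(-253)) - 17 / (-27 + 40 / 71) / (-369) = -1576388395 / 692613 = -2276.00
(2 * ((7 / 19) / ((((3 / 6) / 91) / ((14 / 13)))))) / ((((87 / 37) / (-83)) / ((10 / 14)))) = -6019160 / 1653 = -3641.36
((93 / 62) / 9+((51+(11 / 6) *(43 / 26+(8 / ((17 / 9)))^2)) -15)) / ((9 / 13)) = 3249859 / 31212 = 104.12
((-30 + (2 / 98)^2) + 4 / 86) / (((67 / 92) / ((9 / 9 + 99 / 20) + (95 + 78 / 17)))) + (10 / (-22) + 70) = -5524930679706 / 1293531547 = -4271.20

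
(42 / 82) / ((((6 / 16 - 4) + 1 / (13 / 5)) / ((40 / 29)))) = -87360 / 400693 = -0.22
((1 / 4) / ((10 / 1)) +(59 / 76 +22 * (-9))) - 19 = -164311 / 760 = -216.20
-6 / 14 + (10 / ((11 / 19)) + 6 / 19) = 25105 / 1463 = 17.16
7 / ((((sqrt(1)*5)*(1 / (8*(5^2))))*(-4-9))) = -280 / 13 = -21.54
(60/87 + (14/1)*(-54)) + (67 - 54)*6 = -19642/29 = -677.31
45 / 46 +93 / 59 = 6933 / 2714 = 2.55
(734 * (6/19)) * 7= 30828/19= 1622.53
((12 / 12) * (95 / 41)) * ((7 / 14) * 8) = 380 / 41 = 9.27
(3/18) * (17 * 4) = 34/3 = 11.33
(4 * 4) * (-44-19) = -1008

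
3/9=1/3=0.33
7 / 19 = 0.37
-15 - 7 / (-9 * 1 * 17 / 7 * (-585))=-1342624 / 89505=-15.00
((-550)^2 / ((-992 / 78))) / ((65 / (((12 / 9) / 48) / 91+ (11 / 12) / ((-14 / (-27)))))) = -25031875 / 38688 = -647.02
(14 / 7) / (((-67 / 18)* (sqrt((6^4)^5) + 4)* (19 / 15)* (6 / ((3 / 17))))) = -27 / 130854860138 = -0.00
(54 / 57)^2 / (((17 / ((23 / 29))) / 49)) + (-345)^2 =21183601473 / 177973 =119027.05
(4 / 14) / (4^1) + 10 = 141 / 14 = 10.07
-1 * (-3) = 3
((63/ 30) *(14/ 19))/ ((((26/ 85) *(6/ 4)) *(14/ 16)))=952/ 247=3.85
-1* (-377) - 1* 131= 246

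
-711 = -711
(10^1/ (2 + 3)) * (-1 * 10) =-20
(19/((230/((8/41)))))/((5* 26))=38/306475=0.00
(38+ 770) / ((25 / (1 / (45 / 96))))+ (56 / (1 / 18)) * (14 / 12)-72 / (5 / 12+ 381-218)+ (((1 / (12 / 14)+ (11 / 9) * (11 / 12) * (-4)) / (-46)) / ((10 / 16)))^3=1244.51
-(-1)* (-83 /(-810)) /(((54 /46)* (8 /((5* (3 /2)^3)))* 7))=1909 /72576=0.03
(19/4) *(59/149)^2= 66139/88804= 0.74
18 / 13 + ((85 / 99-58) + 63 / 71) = -5013808 / 91377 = -54.87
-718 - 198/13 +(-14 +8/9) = -87322/117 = -746.34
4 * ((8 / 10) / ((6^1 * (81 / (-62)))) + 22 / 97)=58808 / 117855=0.50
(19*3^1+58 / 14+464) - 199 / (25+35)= 219167 / 420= 521.83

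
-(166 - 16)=-150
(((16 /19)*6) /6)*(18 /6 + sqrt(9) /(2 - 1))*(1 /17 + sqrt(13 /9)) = 96 /323 + 32*sqrt(13) /19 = 6.37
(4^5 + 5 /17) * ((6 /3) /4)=17413 /34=512.15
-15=-15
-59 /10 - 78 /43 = -3317 /430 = -7.71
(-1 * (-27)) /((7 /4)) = 108 /7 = 15.43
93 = 93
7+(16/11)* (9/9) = 93/11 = 8.45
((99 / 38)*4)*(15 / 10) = 297 / 19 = 15.63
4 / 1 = 4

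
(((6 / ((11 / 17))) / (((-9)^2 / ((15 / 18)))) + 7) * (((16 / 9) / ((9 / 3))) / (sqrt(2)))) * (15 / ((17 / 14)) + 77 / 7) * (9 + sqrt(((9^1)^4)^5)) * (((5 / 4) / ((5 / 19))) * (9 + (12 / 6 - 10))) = 1149948255278.20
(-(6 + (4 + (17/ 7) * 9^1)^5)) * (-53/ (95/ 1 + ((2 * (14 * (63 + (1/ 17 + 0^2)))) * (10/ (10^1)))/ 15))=2879991.87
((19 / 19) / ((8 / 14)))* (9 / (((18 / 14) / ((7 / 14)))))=49 / 8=6.12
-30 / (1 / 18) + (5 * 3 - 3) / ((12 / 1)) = -539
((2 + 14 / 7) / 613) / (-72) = -1 / 11034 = -0.00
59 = 59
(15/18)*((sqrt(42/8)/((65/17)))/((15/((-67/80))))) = -1139*sqrt(21)/187200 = -0.03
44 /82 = 22 /41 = 0.54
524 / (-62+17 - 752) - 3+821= 651422 / 797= 817.34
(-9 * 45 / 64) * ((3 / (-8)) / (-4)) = -1215 / 2048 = -0.59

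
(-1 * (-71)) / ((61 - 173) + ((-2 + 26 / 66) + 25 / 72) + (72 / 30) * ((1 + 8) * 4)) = -281160 / 106361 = -2.64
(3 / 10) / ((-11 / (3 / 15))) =-3 / 550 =-0.01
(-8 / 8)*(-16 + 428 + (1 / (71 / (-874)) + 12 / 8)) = -56969 / 142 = -401.19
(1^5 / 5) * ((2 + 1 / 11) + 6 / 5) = 181 / 275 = 0.66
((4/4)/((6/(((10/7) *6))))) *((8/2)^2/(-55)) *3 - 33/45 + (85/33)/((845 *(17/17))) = -128636/65065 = -1.98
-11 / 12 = -0.92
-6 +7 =1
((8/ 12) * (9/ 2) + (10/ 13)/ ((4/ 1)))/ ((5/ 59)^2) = 288923/ 650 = 444.50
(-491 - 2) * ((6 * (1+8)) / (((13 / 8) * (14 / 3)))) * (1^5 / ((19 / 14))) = -2586.75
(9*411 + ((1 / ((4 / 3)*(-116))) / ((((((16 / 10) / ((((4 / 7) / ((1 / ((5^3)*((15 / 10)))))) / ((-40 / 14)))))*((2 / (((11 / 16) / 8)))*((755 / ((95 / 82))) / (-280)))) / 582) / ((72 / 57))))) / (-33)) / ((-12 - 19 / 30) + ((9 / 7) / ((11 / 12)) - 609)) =-785475044264295 / 131702502444544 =-5.96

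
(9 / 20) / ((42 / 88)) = 33 / 35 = 0.94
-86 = -86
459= 459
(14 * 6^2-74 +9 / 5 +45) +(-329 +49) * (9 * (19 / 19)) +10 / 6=-30623 / 15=-2041.53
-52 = -52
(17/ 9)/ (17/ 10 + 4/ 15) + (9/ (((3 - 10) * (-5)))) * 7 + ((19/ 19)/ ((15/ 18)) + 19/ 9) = 3224/ 531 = 6.07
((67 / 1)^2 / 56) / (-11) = -4489 / 616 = -7.29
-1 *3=-3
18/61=0.30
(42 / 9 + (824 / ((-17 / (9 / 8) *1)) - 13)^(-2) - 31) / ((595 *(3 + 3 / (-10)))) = -104113549 / 6351638328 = -0.02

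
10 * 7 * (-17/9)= -1190/9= -132.22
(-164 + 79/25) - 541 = -17546/25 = -701.84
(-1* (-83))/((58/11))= 913/58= 15.74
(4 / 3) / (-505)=-4 / 1515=-0.00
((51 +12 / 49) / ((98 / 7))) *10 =12555 / 343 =36.60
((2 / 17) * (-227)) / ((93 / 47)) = -21338 / 1581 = -13.50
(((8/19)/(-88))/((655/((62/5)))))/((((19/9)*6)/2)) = -186/13005025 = -0.00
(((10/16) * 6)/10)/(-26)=-3/208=-0.01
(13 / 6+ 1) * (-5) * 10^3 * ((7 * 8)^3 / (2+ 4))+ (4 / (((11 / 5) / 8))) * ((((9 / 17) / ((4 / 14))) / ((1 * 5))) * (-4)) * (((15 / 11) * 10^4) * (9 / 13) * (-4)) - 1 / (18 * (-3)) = -668025281253259 / 1444014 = -462616900.70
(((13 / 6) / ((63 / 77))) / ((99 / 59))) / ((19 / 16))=1.33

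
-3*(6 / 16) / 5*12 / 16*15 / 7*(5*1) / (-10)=81 / 448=0.18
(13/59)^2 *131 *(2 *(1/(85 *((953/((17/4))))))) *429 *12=56985786/16586965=3.44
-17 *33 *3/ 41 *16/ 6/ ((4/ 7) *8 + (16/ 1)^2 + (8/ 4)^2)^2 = -27489/ 17578258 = -0.00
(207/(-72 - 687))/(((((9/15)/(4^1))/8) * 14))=-80/77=-1.04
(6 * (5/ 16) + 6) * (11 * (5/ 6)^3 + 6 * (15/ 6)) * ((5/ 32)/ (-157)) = -0.17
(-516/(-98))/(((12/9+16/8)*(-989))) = -9/5635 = -0.00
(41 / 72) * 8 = 41 / 9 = 4.56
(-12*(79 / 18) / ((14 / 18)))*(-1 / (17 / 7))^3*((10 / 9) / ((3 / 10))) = 774200 / 44217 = 17.51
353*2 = 706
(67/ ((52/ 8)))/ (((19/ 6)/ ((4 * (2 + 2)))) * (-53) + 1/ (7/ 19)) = -90048/ 67925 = -1.33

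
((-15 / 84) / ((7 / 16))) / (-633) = 20 / 31017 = 0.00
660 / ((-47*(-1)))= 660 / 47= 14.04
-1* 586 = -586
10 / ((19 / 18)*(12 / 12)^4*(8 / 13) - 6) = -585 / 313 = -1.87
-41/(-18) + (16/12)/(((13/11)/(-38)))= -9499/234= -40.59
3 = 3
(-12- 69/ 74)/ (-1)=957/ 74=12.93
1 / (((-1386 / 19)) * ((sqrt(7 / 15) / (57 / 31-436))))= 255721 * sqrt(105) / 300762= 8.71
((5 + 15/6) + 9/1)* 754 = 12441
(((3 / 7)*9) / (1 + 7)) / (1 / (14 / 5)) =1.35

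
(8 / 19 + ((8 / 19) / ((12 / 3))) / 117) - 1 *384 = -852694 / 2223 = -383.58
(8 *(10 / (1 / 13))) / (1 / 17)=17680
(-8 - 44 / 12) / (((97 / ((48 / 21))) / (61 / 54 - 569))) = 1226600 / 7857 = 156.12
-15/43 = -0.35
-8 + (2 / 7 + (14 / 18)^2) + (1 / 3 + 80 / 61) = -189002 / 34587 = -5.46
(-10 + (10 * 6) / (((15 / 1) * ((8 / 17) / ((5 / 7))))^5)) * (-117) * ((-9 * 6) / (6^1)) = -1449709109615 / 137682944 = -10529.33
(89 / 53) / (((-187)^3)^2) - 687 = -1556977174792234810 / 2266342321386077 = -687.00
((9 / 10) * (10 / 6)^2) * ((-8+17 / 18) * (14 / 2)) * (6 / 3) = -4445 / 18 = -246.94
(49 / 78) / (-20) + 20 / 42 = 1619 / 3640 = 0.44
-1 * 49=-49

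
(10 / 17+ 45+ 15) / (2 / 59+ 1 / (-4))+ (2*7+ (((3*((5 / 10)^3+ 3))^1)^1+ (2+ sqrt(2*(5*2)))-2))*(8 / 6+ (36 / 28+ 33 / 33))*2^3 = 1216*sqrt(5) / 21+ 2405708 / 6069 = 525.87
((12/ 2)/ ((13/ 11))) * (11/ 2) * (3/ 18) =4.65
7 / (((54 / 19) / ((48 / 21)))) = 152 / 27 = 5.63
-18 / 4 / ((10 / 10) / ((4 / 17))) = -18 / 17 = -1.06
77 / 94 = 0.82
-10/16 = -5/8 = -0.62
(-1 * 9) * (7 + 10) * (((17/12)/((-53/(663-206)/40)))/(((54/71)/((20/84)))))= 234429575/10017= 23403.17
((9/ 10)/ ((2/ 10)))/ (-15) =-3/ 10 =-0.30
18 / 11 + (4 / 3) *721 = 31778 / 33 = 962.97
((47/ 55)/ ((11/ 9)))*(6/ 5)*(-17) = -43146/ 3025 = -14.26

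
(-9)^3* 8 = -5832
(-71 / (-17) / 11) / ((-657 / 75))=-1775 / 40953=-0.04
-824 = -824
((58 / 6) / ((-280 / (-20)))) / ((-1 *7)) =-29 / 294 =-0.10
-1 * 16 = -16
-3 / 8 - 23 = -187 / 8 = -23.38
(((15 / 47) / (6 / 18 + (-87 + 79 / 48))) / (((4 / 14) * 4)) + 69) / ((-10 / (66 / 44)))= -5671737 / 548020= -10.35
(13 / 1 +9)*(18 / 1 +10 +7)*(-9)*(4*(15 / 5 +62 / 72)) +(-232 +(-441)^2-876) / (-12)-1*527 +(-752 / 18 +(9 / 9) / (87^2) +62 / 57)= -123712.11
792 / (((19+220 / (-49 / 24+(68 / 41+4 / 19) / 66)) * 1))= -109311048 / 12459079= -8.77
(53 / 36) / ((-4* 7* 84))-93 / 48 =-164105 / 84672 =-1.94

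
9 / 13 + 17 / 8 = 293 / 104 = 2.82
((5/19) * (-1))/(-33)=5/627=0.01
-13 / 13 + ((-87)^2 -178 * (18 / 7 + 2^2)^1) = 44788 / 7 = 6398.29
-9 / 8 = -1.12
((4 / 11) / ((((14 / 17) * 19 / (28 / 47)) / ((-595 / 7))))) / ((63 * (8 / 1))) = -1445 / 618849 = -0.00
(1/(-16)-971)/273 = -5179/1456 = -3.56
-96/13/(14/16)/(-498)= 128/7553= 0.02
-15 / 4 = -3.75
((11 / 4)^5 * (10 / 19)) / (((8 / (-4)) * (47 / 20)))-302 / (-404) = -16.86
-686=-686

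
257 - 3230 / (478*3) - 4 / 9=547006 / 2151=254.30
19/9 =2.11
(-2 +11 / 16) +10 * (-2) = -341 / 16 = -21.31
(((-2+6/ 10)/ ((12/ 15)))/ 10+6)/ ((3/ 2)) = 233/ 60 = 3.88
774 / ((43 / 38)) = 684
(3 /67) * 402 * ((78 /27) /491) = 0.11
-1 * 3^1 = -3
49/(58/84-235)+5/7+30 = 30.51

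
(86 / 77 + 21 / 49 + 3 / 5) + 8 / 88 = 123 / 55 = 2.24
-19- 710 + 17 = -712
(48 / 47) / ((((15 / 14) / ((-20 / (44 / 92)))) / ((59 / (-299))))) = 52864 / 6721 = 7.87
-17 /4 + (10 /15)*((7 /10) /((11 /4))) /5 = -13913 /3300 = -4.22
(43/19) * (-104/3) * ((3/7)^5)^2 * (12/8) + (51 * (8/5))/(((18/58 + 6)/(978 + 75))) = 22289405947557372/1636944067955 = 13616.47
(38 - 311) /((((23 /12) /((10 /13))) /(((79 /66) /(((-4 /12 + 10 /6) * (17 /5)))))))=-28.93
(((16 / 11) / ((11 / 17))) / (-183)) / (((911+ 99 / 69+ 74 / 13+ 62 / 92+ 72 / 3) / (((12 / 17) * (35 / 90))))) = -0.00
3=3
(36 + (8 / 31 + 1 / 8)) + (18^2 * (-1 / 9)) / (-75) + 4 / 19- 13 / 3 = 11570407 / 353400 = 32.74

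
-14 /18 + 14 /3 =35 /9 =3.89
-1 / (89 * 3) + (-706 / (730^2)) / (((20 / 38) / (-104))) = 45893869 / 177855375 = 0.26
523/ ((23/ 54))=28242/ 23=1227.91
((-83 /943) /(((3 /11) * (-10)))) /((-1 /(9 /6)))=-913 /18860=-0.05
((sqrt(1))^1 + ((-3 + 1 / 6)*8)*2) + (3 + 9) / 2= -115 / 3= -38.33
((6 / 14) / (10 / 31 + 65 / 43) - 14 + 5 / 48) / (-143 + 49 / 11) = 41153761 / 417332160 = 0.10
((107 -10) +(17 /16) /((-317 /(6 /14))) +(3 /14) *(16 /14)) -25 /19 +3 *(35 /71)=32656934487 /335264272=97.41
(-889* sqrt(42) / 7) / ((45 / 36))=-508* sqrt(42) / 5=-658.44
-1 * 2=-2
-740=-740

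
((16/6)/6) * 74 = 296/9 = 32.89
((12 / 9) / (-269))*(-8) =0.04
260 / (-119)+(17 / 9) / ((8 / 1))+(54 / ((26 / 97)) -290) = -10078829 / 111384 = -90.49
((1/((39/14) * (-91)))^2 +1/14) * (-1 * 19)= -1.36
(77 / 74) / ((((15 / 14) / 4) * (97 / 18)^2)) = 232848 / 1740665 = 0.13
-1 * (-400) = 400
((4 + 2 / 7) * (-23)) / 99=-230 / 231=-1.00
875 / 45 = 175 / 9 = 19.44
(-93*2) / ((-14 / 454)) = 42222 / 7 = 6031.71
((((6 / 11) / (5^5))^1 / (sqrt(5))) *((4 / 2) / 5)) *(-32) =-384 *sqrt(5) / 859375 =-0.00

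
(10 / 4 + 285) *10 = 2875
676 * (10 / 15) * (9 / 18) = 676 / 3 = 225.33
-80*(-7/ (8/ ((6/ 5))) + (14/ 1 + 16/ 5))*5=-6460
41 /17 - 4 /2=7 /17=0.41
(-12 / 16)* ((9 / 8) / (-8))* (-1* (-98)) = 1323 / 128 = 10.34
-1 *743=-743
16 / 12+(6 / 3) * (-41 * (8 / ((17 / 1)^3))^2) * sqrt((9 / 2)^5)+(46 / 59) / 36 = 1439 / 1062 - 159408 * sqrt(2) / 24137569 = 1.35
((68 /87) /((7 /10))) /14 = 340 /4263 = 0.08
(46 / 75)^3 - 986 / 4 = -207789703 / 843750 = -246.27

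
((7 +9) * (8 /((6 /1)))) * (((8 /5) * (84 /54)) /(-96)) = -224 /405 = -0.55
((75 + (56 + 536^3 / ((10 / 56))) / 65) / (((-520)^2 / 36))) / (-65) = -38805867207 / 1428050000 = -27.17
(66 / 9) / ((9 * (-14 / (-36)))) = 44 / 21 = 2.10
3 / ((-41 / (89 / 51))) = -89 / 697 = -0.13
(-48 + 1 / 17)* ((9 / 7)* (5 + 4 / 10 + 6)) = -83619 / 119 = -702.68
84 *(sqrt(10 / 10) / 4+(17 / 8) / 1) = 399 / 2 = 199.50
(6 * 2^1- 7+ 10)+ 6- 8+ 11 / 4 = 63 / 4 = 15.75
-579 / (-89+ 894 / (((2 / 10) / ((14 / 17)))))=-9843 / 61067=-0.16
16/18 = 0.89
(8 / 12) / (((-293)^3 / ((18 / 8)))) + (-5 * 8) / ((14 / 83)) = -83510473261 / 352152598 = -237.14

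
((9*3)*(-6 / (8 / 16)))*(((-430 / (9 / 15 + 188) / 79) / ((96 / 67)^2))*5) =217155375 / 9535616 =22.77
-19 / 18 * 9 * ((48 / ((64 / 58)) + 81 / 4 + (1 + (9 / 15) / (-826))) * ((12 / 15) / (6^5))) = -10161751 / 160574400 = -0.06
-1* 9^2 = -81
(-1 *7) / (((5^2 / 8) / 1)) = -56 / 25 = -2.24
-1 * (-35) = 35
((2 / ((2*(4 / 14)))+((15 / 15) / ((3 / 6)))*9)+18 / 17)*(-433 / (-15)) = 332111 / 510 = 651.20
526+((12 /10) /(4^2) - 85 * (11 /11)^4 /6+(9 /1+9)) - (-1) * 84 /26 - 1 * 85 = 448.14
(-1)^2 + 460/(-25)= -87/5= -17.40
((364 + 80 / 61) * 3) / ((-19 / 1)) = -66852 / 1159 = -57.68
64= 64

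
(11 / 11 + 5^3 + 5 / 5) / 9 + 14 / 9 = 47 / 3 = 15.67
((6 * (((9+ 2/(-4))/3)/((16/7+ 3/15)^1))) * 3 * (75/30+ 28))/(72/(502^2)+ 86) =134507135/18485296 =7.28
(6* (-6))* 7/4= -63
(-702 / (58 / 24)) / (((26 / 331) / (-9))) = 965196 / 29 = 33282.62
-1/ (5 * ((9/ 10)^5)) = -20000/ 59049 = -0.34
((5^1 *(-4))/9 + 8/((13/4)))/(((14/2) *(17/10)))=40/1989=0.02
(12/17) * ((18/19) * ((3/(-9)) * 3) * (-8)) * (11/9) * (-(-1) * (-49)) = -103488/323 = -320.40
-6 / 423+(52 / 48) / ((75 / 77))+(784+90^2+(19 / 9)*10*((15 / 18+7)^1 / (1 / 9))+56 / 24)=438894847 / 42300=10375.76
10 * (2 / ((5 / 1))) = 4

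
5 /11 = 0.45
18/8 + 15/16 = 51/16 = 3.19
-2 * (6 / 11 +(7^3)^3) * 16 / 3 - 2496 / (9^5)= -93195526734368 / 216513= -430438480.53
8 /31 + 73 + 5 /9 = 20594 /279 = 73.81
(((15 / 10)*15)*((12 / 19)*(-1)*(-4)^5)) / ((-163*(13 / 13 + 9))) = -27648 / 3097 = -8.93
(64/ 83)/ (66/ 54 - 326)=-576/ 242609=-0.00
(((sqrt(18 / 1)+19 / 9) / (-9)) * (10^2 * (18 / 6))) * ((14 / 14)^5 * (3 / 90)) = -10 * sqrt(2) / 3 - 190 / 81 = -7.06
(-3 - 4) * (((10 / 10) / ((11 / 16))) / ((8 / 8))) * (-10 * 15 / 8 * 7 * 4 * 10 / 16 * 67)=2462250 / 11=223840.91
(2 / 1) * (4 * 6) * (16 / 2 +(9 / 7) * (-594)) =-253920 / 7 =-36274.29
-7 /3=-2.33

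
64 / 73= 0.88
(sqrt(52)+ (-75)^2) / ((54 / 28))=2920.41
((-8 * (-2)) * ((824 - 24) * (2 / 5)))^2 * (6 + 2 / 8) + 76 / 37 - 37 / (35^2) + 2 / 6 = 22278144320518 / 135975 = 163840002.36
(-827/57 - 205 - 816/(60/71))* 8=-2702048/285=-9480.87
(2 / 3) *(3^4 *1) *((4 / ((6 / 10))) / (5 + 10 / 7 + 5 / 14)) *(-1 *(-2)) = 2016 / 19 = 106.11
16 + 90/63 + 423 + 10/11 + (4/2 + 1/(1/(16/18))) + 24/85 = 26183797/58905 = 444.51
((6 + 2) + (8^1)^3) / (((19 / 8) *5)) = 832 / 19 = 43.79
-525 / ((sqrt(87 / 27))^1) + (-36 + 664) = 628 - 1575 * sqrt(29) / 29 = 335.53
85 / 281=0.30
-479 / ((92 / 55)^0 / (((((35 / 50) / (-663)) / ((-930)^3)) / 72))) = -3353 / 383967857520000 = -0.00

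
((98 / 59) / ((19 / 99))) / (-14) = -693 / 1121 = -0.62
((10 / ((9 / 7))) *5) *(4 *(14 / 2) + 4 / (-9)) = 86800 / 81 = 1071.60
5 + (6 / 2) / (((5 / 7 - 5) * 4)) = 193 / 40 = 4.82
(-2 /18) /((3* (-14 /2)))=1 /189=0.01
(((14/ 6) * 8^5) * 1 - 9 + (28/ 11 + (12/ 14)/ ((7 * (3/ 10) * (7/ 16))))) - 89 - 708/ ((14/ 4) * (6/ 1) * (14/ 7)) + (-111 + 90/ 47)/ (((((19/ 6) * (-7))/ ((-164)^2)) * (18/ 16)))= 1960921542344/ 10107867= 193999.54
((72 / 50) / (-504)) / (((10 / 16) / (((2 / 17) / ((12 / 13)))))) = -26 / 44625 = -0.00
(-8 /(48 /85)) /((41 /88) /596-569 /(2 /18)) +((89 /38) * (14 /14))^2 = 6385631820181 /1163515275444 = 5.49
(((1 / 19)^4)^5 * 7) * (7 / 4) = 49 / 150359893830183832773422404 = 0.00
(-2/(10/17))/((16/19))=-323/80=-4.04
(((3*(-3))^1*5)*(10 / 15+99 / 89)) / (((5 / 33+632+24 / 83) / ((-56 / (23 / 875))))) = 269.68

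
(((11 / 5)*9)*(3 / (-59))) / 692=-297 / 204140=-0.00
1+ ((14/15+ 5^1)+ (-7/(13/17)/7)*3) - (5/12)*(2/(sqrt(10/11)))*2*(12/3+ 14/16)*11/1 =587/195 - 143*sqrt(110)/16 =-90.73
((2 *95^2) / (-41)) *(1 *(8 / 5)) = -28880 / 41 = -704.39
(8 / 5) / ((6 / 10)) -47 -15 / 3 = -148 / 3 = -49.33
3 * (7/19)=21/19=1.11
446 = 446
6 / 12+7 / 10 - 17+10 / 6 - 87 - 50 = -2267 / 15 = -151.13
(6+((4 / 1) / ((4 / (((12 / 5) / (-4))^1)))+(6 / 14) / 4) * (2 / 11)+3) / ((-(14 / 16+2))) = -27444 / 8855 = -3.10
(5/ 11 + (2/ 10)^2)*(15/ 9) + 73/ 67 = 21157/ 11055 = 1.91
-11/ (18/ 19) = -209/ 18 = -11.61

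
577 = 577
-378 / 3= -126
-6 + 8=2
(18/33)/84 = 1/154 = 0.01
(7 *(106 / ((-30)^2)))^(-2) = 202500 / 137641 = 1.47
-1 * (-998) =998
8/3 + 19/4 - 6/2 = 4.42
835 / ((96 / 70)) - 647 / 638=9307247 / 15312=607.84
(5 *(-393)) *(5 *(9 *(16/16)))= -88425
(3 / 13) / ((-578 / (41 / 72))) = -41 / 180336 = -0.00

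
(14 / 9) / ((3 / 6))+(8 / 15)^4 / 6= 474548 / 151875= 3.12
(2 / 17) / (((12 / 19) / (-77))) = -1463 / 102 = -14.34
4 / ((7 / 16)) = 64 / 7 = 9.14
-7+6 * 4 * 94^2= 212057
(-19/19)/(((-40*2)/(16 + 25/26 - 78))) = -0.76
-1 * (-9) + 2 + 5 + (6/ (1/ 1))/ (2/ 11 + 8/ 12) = 323/ 14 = 23.07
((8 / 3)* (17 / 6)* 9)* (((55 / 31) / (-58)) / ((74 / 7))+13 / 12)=7331488 / 99789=73.47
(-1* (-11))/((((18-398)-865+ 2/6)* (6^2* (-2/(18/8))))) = 33/119488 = 0.00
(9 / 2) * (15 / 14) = 135 / 28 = 4.82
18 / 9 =2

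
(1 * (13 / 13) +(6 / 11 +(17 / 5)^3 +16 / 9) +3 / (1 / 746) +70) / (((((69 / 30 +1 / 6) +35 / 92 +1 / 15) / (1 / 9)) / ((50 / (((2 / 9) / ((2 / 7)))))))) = 5352378208 / 928851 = 5762.36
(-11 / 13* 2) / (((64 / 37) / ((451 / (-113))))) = 183557 / 47008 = 3.90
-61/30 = -2.03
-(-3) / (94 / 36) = 54 / 47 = 1.15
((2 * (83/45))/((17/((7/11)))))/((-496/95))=-11039/417384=-0.03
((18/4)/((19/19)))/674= 9/1348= 0.01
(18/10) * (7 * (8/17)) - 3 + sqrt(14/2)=sqrt(7) + 249/85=5.58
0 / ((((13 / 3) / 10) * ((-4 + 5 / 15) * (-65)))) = 0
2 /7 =0.29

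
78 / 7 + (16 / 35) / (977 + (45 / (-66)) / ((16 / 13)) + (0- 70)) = 17777506 / 1595345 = 11.14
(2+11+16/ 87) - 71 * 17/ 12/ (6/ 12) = -10903/ 58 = -187.98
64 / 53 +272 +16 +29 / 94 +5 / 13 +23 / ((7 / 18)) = 158243073 / 453362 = 349.04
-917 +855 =-62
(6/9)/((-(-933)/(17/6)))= 0.00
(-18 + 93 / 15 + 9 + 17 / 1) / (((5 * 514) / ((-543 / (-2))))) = 38553 / 25700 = 1.50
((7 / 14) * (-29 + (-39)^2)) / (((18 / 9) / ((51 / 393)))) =48.40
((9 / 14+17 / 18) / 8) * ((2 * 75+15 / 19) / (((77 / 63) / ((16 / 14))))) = 286500 / 10241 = 27.98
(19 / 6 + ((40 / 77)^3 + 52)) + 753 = 2214112517 / 2739198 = 808.31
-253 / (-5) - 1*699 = -3242 / 5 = -648.40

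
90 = 90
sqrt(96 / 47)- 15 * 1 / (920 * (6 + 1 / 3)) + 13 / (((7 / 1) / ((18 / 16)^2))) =4 * sqrt(282) / 47 + 459657 / 195776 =3.78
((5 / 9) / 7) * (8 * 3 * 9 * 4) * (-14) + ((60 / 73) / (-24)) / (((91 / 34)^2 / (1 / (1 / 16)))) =-580378720 / 604513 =-960.08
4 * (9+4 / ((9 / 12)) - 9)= 64 / 3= 21.33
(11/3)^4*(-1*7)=-102487/81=-1265.27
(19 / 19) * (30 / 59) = 30 / 59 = 0.51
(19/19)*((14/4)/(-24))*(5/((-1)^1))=0.73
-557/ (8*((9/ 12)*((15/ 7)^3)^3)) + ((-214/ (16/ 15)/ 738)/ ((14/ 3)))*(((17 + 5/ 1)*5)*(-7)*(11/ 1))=37322090594524903/ 75656531250000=493.31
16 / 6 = 8 / 3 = 2.67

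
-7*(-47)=329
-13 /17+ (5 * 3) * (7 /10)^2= 2239 /340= 6.59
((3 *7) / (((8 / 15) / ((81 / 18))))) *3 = 8505 / 16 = 531.56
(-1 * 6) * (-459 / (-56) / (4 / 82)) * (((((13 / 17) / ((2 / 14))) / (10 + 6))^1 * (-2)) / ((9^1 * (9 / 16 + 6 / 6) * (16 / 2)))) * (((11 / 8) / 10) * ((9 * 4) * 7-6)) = 6490341 / 32000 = 202.82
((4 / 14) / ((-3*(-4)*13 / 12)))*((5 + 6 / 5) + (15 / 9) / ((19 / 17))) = 4384 / 25935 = 0.17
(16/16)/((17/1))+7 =120/17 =7.06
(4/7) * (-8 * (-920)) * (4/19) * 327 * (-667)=-25684515840/133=-193116660.45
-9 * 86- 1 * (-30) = -744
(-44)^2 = 1936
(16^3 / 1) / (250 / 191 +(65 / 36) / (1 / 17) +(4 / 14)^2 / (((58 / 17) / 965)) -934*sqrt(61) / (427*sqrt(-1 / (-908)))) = -8.91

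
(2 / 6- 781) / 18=-1171 / 27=-43.37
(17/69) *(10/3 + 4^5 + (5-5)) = 2278/9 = 253.11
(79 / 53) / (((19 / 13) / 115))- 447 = -332024 / 1007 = -329.72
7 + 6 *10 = 67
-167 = -167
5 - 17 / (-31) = 172 / 31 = 5.55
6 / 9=2 / 3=0.67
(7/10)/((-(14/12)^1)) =-3/5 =-0.60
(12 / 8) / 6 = 1 / 4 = 0.25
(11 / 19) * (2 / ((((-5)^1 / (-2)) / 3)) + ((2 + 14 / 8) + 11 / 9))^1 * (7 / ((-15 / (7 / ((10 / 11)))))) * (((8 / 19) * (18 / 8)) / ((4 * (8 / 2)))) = -7867783 / 8664000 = -0.91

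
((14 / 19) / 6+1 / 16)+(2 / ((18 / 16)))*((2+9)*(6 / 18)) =55025 / 8208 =6.70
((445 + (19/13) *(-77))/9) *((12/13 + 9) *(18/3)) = 371692/169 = 2199.36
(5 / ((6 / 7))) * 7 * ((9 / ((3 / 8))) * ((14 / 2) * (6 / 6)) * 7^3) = 2352980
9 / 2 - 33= -28.50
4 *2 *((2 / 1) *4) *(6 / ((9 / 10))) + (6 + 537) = 2909 / 3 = 969.67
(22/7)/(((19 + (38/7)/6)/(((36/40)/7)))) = 27/1330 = 0.02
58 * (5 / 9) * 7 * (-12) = -8120 / 3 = -2706.67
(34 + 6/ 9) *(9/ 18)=52/ 3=17.33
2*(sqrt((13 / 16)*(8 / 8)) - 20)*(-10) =400 - 5*sqrt(13) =381.97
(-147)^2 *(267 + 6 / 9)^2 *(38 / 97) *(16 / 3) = 941297336672 / 291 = 3234698751.45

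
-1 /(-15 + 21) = -0.17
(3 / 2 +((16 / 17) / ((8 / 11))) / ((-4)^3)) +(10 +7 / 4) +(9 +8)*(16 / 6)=95575 / 1632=58.56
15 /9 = 5 /3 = 1.67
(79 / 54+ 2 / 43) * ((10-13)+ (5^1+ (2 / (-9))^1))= 28040 / 10449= 2.68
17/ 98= 0.17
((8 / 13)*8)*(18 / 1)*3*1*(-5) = -1329.23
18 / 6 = 3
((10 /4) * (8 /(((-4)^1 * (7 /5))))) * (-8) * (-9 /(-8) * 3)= 675 /7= 96.43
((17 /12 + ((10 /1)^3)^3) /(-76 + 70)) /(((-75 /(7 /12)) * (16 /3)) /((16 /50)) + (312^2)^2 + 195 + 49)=-84000000119 /4775829628320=-0.02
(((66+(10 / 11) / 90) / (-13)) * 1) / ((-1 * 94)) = 6535 / 120978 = 0.05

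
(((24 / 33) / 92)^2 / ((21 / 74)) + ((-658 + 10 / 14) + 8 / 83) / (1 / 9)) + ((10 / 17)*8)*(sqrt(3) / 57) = -659889815393 / 111567687 + 80*sqrt(3) / 969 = -5914.56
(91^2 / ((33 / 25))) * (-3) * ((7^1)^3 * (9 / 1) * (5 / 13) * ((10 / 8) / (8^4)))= -1229011875 / 180224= -6819.36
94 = 94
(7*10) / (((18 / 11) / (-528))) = -67760 / 3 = -22586.67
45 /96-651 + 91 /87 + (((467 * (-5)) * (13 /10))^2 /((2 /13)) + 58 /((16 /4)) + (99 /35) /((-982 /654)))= 59892054.76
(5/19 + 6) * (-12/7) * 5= -1020/19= -53.68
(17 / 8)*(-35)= -595 / 8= -74.38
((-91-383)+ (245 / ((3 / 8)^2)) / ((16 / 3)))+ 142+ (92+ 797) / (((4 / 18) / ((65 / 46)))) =1558723 / 276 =5647.55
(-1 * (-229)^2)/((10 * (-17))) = 52441/170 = 308.48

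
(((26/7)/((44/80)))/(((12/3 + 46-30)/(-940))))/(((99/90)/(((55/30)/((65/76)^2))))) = -2171776/3003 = -723.20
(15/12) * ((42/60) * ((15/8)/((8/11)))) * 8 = 1155/64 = 18.05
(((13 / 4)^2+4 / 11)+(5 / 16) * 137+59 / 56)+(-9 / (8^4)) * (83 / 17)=54.78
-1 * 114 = -114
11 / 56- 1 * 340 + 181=-158.80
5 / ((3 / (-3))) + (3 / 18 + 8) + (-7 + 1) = -17 / 6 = -2.83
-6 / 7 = -0.86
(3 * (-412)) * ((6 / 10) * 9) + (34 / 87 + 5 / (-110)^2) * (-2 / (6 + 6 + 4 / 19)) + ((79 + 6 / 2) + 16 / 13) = -2092679137577 / 317494320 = -6591.23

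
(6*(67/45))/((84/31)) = 2077/630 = 3.30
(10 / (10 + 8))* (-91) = -455 / 9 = -50.56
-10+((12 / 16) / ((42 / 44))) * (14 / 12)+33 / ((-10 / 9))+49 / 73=-166931 / 4380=-38.11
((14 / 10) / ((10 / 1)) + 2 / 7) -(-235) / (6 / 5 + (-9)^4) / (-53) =258697217 / 608644050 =0.43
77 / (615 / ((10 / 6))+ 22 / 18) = 99 / 476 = 0.21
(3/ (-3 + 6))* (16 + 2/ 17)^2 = 75076/ 289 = 259.78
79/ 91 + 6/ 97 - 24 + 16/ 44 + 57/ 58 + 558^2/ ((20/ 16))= 7013330695011/ 28158130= 249069.48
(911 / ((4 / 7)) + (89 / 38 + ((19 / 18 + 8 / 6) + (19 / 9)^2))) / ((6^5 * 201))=0.00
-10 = -10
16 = 16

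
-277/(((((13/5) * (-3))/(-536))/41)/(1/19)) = -30436760/741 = -41075.25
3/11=0.27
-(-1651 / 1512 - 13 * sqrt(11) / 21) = 1651 / 1512 + 13 * sqrt(11) / 21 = 3.15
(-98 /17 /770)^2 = 49 /874225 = 0.00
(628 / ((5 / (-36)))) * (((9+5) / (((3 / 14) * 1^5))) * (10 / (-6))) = 492352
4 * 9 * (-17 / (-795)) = 204 / 265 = 0.77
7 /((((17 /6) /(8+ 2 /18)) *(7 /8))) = 1168 /51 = 22.90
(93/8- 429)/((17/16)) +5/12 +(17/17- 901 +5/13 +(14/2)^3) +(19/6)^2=-1867660/1989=-938.99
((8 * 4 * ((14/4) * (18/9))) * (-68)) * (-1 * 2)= 30464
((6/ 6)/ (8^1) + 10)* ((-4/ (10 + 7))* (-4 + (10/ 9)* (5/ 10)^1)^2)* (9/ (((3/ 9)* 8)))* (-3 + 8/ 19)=1271403/ 5168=246.01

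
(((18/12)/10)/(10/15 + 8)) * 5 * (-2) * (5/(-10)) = 9/104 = 0.09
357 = 357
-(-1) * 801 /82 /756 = 89 /6888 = 0.01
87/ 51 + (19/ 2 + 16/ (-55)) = 20411/ 1870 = 10.91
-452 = -452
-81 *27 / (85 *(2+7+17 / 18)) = -39366 / 15215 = -2.59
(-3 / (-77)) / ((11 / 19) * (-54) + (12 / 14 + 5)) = -57 / 37169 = -0.00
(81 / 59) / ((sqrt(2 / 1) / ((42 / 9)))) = 4.53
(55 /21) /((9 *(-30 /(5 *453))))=-8305 /378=-21.97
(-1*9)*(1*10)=-90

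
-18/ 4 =-9/ 2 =-4.50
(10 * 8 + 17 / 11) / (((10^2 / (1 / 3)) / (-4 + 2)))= -0.54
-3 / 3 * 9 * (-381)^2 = -1306449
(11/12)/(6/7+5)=77/492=0.16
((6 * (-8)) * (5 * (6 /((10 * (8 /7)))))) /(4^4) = -63 /128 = -0.49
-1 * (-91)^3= 753571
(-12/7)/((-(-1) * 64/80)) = -15/7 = -2.14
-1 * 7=-7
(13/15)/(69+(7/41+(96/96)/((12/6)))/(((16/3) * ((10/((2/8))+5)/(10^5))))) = 533/214310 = 0.00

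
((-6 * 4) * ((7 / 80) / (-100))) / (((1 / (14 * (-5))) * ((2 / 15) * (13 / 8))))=-441 / 65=-6.78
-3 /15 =-0.20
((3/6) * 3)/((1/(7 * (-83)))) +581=-581/2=-290.50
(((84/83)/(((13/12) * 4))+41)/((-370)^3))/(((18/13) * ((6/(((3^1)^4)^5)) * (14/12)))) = -17236724976099/58858786000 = -292.85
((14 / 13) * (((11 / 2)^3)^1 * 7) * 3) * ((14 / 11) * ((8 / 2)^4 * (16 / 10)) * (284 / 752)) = 2263075584 / 3055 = 740777.61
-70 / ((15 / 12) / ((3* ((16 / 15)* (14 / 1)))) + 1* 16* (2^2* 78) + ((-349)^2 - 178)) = -12544 / 22689413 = -0.00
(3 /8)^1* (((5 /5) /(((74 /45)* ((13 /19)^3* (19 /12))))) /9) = 16245 /325156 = 0.05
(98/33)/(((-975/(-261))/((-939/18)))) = -444773/10725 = -41.47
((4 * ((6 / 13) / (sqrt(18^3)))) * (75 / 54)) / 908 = 0.00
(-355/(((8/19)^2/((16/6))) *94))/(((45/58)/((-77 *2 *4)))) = 57234023/1269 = 45101.67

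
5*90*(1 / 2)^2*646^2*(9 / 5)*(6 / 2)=253519470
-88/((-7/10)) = 880/7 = 125.71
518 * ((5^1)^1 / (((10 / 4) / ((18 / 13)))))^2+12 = 673356 / 169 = 3984.36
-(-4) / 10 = 2 / 5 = 0.40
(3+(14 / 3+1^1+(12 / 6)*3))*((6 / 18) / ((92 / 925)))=10175 / 207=49.15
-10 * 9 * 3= -270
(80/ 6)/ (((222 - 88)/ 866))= 17320/ 201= 86.17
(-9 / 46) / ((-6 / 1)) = 3 / 92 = 0.03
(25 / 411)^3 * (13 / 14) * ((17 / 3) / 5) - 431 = -1256758373537 / 2915914302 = -431.00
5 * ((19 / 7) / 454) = 95 / 3178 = 0.03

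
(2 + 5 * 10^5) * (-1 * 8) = -4000016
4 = 4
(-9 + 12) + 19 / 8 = 43 / 8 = 5.38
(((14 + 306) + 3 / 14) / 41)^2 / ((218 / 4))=20097289 / 17956442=1.12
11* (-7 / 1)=-77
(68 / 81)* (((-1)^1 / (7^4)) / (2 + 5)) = -68 / 1361367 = -0.00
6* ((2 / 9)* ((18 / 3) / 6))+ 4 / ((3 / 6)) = 28 / 3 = 9.33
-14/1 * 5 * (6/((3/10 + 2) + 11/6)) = -3150/31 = -101.61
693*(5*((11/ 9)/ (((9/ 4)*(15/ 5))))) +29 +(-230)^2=53556.41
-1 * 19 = -19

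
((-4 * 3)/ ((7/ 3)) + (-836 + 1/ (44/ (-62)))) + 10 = -128213/ 154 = -832.55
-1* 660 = -660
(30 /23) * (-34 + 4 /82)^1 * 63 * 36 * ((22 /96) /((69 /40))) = -289396800 /21689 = -13343.02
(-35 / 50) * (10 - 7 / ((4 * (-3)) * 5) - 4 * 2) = -889 / 600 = -1.48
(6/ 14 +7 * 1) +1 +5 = 94/ 7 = 13.43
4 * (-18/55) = -72/55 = -1.31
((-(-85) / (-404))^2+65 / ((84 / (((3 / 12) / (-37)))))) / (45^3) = 123769 / 288909151650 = 0.00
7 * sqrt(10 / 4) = 7 * sqrt(10) / 2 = 11.07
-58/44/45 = -29/990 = -0.03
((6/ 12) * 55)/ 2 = 55/ 4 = 13.75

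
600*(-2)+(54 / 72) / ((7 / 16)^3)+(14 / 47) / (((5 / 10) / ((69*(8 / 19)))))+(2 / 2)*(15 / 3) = -357982601 / 306299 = -1168.74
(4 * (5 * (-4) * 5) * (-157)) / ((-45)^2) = 2512 / 81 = 31.01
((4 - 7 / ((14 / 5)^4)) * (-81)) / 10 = -1727487 / 54880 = -31.48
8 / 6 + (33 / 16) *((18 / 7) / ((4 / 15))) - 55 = -22699 / 672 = -33.78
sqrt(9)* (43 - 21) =66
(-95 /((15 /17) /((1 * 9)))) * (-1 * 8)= 7752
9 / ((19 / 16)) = 144 / 19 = 7.58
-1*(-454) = 454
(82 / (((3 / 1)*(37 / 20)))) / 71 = 1640 / 7881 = 0.21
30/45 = 0.67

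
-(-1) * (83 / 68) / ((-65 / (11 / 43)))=-913 / 190060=-0.00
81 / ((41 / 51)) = 4131 / 41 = 100.76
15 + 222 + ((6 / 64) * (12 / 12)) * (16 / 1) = 477 / 2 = 238.50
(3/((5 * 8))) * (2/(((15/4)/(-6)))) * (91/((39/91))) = -1274/25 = -50.96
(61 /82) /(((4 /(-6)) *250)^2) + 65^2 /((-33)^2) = 86613097861 /22324500000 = 3.88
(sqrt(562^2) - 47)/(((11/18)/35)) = 324450/11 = 29495.45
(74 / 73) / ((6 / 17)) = 629 / 219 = 2.87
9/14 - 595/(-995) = 3457/2786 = 1.24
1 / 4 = 0.25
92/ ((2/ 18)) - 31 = 797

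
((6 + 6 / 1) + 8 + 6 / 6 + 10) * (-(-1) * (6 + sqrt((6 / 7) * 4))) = 62 * sqrt(42) / 7 + 186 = 243.40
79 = 79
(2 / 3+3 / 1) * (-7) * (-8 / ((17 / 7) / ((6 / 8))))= 1078 / 17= 63.41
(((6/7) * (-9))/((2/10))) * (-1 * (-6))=-1620/7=-231.43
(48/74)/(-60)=-0.01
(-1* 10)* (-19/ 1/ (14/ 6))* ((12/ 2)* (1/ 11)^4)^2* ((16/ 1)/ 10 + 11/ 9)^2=0.00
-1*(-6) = 6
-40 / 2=-20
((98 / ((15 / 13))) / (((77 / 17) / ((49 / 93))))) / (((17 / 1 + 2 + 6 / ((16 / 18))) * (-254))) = -303212 / 200727945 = -0.00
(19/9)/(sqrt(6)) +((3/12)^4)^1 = 1/256 +19 * sqrt(6)/54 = 0.87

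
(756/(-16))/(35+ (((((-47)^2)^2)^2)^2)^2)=-63/428617787885371013968324083304313706560527641052395568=-0.00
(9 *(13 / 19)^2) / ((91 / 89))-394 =-389.88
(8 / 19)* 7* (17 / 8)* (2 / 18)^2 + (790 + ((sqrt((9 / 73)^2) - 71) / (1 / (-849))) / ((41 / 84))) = 571513321873 / 4606227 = 124074.07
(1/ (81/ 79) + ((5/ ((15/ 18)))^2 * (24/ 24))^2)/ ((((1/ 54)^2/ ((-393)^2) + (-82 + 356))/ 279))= 162970325096580/ 123402279817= 1320.64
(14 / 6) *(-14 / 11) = -98 / 33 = -2.97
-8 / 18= -4 / 9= -0.44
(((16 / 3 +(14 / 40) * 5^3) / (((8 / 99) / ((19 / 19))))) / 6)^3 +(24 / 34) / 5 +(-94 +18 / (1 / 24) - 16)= 23124784447323 / 22282240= 1037812.38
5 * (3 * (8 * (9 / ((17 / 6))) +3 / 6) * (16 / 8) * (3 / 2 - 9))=-198225 / 34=-5830.15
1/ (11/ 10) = 0.91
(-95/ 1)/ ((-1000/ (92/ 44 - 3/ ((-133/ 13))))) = 436/ 1925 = 0.23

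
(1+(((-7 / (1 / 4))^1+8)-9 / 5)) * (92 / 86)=-4784 / 215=-22.25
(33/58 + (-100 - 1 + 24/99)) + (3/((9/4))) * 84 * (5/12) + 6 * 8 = -3523/638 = -5.52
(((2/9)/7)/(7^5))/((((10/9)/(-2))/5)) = -2/117649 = -0.00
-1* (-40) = 40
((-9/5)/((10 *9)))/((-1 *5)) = 1/250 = 0.00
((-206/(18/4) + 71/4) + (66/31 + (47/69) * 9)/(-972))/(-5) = 1619179/288765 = 5.61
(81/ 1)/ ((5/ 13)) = 1053/ 5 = 210.60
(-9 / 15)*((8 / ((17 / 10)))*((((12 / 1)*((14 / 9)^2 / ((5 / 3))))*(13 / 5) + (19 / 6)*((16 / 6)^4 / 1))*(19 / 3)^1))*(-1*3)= 379387136 / 34425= 11020.69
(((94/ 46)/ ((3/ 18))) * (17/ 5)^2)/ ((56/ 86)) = 1752207/ 8050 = 217.67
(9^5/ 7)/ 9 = 6561/ 7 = 937.29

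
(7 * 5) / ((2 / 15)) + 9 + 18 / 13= 7095 / 26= 272.88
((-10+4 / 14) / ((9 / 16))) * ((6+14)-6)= -241.78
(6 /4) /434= 3 /868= 0.00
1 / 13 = 0.08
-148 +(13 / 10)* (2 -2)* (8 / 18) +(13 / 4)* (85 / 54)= -30863 / 216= -142.88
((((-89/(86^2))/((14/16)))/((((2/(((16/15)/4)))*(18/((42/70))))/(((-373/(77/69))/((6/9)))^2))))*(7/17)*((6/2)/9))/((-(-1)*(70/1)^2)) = -19650997347/45659732965000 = -0.00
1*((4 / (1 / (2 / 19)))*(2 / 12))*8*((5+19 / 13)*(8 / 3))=9.67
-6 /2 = -3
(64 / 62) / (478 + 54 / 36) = 64 / 29729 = 0.00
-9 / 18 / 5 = -1 / 10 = -0.10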